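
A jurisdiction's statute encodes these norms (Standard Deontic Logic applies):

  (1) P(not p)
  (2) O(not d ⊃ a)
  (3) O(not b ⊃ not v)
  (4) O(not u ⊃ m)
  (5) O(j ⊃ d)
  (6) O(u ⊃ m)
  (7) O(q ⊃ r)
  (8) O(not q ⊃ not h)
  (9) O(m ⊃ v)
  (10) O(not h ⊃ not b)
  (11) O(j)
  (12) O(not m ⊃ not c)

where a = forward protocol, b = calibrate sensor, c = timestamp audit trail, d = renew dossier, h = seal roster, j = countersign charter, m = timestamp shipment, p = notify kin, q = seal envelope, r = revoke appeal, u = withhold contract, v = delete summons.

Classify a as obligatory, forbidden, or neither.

Premise 2 is O(not d ⊃ a), but O(not d) is not derivable from the premises, so it does not yield O(a).
No premise or chain of K-axiom applications forces O(a), and none forces O(not a). So a is neither obligatory nor forbidden under these norms.

Neither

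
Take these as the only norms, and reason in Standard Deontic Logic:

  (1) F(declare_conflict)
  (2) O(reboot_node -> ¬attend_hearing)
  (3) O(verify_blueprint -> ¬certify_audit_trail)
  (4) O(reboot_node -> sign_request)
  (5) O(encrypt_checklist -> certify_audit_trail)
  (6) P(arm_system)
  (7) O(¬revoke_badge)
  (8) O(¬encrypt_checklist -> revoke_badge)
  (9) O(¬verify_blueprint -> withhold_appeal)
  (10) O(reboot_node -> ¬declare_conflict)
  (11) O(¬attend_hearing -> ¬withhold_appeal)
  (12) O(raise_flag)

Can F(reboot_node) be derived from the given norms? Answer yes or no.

Premise 7 states O(¬revoke_badge) outright.
Premise 8, O(¬encrypt_checklist -> revoke_badge), contraposes to O(¬revoke_badge -> encrypt_checklist); with O(¬revoke_badge) we get O(encrypt_checklist).
Applying K to premise 5 (O(encrypt_checklist -> certify_audit_trail)) and O(encrypt_checklist) yields O(certify_audit_trail).
Premise 3, O(verify_blueprint -> ¬certify_audit_trail), contraposes to O(certify_audit_trail -> ¬verify_blueprint); with O(certify_audit_trail) we get O(¬verify_blueprint).
Applying K to premise 9 (O(¬verify_blueprint -> withhold_appeal)) and O(¬verify_blueprint) yields O(withhold_appeal).
Premise 11 is O(¬attend_hearing -> ¬withhold_appeal); contrapositively O(withhold_appeal -> attend_hearing). Since O(withhold_appeal) holds, K gives O(attend_hearing).
Premise 2 is O(reboot_node -> ¬attend_hearing); contrapositively O(attend_hearing -> ¬reboot_node). Since O(attend_hearing) holds, K gives O(¬reboot_node).
Premises 1, 4, 6, 10, 12 do not contribute to this derivation.
So O(¬reboot_node) holds, i.e. F(reboot_node). The claim follows.

Yes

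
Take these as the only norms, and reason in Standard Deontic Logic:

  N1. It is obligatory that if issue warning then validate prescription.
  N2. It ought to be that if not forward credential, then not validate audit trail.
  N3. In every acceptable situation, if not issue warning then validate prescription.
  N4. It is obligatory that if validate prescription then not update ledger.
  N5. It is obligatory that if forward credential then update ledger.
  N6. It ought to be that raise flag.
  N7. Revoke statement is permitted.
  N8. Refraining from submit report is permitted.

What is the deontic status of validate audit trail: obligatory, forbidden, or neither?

Premises 1 and 3 cover both cases: O(issue_warning → validate_prescription) and O(¬issue_warning → validate_prescription). Since issue_warning ∨ ¬issue_warning is a tautology, O(validate_prescription) follows.
Applying K to premise 4 (O(validate_prescription → ¬update_ledger)) and O(validate_prescription) yields O(¬update_ledger).
Premise 5, O(forward_credential → update_ledger), contraposes to O(¬update_ledger → ¬forward_credential); with O(¬update_ledger) we get O(¬forward_credential).
Premise 2 is O(¬forward_credential → ¬validate_audit_trail); since O(¬forward_credential), deontic closure gives O(¬validate_audit_trail).
Premises 6, 7, 8 do not contribute to this derivation.
Thus O(¬validate_audit_trail), which is F(validate_audit_trail): validate_audit_trail is forbidden.

Forbidden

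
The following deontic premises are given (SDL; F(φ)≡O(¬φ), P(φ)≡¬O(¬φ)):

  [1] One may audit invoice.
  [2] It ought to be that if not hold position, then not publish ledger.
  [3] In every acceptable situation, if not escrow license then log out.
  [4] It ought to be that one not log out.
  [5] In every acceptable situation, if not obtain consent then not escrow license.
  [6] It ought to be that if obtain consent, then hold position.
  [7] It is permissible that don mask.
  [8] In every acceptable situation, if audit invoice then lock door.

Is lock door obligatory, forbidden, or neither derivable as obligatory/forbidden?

Premise 8 is O(audit_invoice → lock_door), but O(audit_invoice) is not derivable from the premises (the permission P(audit_invoice) asserts only ¬O(¬audit_invoice), not O(audit_invoice)), so it does not yield O(lock_door).
No premise or chain of K-axiom applications forces O(lock_door), and none forces O(¬lock_door). So lock_door is neither obligatory nor forbidden under these norms.

Neither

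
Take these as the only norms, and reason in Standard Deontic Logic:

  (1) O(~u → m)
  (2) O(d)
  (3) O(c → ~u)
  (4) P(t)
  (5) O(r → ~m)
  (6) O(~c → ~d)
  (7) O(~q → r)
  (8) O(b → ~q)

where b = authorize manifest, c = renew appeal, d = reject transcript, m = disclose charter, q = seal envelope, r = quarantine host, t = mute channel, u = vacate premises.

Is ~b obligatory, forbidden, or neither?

From premise 2 we have O(d).
The contrapositive of premise 6 (O(~c → ~d)) is O(d → c), and O(d) is already established, so O(c).
From O(c) and premise 3, O(c → ~u), we obtain O(~u).
From O(~u) and premise 1, O(~u → m), we obtain O(m).
The contrapositive of premise 5 (O(r → ~m)) is O(m → ~r), and O(m) is already established, so O(~r).
Premise 7, O(~q → r), contraposes to O(~r → q); with O(~r) we get O(q).
Premise 8 is O(b → ~q); contrapositively O(q → ~b). Since O(q) holds, K gives O(~b).
Premise 4 does not contribute to this derivation.
Hence ~b is obligatory.

Obligatory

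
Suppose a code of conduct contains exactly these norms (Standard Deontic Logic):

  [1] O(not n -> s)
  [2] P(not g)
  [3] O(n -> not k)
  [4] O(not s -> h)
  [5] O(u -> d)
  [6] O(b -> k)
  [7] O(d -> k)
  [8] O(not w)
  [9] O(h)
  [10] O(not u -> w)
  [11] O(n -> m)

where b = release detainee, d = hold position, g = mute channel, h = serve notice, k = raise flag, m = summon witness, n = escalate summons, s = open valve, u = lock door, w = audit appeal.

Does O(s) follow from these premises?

Yes

From premise 8 we have O(not w).
Premise 10, O(not u -> w), contraposes to O(not w -> u); with O(not w) we get O(u).
From O(u) and premise 5, O(u -> d), we obtain O(d).
With premise 7, O(d -> k), the K-axiom yields O(k).
Premise 3 is O(n -> not k); contrapositively O(k -> not n). Since O(k) holds, K gives O(not n).
Applying K to premise 1 (O(not n -> s)) and O(not n) yields O(s).
Premises 2, 4, 6, 9, 11 do not contribute to this derivation.
So O(s) follows.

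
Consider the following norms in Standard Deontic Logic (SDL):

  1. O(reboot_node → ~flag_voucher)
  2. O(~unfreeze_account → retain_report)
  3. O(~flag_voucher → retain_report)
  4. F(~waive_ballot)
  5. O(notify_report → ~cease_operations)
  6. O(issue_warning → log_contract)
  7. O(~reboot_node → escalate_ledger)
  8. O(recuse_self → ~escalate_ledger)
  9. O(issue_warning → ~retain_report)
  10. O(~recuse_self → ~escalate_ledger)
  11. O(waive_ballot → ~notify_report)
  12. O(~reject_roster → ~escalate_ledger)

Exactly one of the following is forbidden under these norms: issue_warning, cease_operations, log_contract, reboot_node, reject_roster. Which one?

By case analysis on recuse_self: premise 8 gives O(recuse_self → ~escalate_ledger) and premise 10 gives O(~recuse_self → ~escalate_ledger), so O(~escalate_ledger) either way.
Premise 7, O(~reboot_node → escalate_ledger), contraposes to O(~escalate_ledger → reboot_node); with O(~escalate_ledger) we get O(reboot_node).
From O(reboot_node) and premise 1, O(reboot_node → ~flag_voucher), we obtain O(~flag_voucher).
From O(~flag_voucher) and premise 3, O(~flag_voucher → retain_report), we obtain O(retain_report).
Premise 9 is O(issue_warning → ~retain_report); contrapositively O(retain_report → ~issue_warning). Since O(retain_report) holds, K gives O(~issue_warning).
So O(~issue_warning) holds, i.e. issue_warning is forbidden. None of the other listed options is forbidden under the premises.

issue_warning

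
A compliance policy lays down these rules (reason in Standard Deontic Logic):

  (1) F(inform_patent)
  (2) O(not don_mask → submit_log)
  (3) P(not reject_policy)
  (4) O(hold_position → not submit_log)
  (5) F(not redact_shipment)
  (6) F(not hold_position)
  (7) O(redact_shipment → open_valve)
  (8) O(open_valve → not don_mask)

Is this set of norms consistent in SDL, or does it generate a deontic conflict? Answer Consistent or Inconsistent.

F(not hold_position) at premise 6 means O(hold_position).
Premise 4 is O(hold_position → not submit_log); since O(hold_position), deontic closure gives O(not submit_log).
The contrapositive of premise 2 (O(not don_mask → submit_log)) is O(not submit_log → don_mask), and O(not submit_log) is already established, so O(don_mask).
The contrapositive of premise 8 (O(open_valve → not don_mask)) is O(don_mask → not open_valve), and O(don_mask) is already established, so O(not open_valve).
Premise 7 is O(redact_shipment → open_valve); contrapositively O(not open_valve → not redact_shipment). Since O(not open_valve) holds, K gives O(not redact_shipment).
However, F(not redact_shipment) at premise 5 amounts to O(redact_shipment).
We now have both O(not redact_shipment) and O(redact_shipment) — redact_shipment is simultaneously obligatory and forbidden, violating the D-axiom.

Inconsistent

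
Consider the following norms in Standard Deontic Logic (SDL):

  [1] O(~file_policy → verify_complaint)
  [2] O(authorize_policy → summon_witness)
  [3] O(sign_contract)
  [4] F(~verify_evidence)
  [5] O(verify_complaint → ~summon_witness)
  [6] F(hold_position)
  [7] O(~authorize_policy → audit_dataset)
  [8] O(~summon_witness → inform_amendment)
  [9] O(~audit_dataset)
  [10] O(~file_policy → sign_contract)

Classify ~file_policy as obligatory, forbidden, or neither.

From premise 9 we have O(~audit_dataset).
Premise 7 is O(~authorize_policy → audit_dataset); contrapositively O(~audit_dataset → authorize_policy). Since O(~audit_dataset) holds, K gives O(authorize_policy).
Applying K to premise 2 (O(authorize_policy → summon_witness)) and O(authorize_policy) yields O(summon_witness).
Premise 5, O(verify_complaint → ~summon_witness), contraposes to O(summon_witness → ~verify_complaint); with O(summon_witness) we get O(~verify_complaint).
The contrapositive of premise 1 (O(~file_policy → verify_complaint)) is O(~verify_complaint → file_policy), and O(~verify_complaint) is already established, so O(file_policy).
Premises 3, 4, 6, 8, 10 do not contribute to this derivation.
Thus O(file_policy), which is F(~file_policy): ~file_policy is forbidden.

Forbidden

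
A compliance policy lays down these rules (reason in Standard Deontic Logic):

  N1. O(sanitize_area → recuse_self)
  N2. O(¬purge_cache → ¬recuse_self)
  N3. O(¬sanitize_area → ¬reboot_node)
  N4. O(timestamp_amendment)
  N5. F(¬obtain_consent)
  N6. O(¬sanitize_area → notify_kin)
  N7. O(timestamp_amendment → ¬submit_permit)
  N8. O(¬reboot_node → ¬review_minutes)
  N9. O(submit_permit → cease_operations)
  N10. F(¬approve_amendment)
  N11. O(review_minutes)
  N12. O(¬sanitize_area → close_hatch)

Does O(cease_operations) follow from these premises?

No

Premise 9 is O(submit_permit → cease_operations), but O(submit_permit) is not derivable from the premises, so it does not yield O(cease_operations).
No other premise forces O(cease_operations). An ideal world satisfying every premise can still have cease_operations false, so O(cease_operations) is not derivable.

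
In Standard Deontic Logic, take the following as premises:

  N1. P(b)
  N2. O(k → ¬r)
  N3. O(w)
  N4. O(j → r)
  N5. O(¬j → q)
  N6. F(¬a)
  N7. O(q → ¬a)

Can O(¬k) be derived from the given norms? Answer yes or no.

Yes

Premise 6 is F(¬a), i.e. O(a).
Premise 7 is O(q → ¬a); contrapositively O(a → ¬q). Since O(a) holds, K gives O(¬q).
The contrapositive of premise 5 (O(¬j → q)) is O(¬q → j), and O(¬q) is already established, so O(j).
Premise 4 is O(j → r); since O(j), deontic closure gives O(r).
The contrapositive of premise 2 (O(k → ¬r)) is O(r → ¬k), and O(r) is already established, so O(¬k).
Premises 1, 3 do not contribute to this derivation.
So O(¬k) follows.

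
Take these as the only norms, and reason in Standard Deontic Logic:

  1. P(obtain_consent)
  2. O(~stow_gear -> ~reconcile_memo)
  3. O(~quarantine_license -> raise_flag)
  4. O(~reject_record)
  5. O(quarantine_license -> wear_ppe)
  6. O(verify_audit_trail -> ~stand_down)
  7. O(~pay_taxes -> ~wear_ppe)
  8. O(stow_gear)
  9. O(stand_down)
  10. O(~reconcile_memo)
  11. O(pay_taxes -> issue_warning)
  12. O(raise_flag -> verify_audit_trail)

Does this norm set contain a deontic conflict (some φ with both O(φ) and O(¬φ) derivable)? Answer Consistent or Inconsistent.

Premise 2 is O(~stow_gear -> ~reconcile_memo); even if O(~reconcile_memo) held, inferring O(~stow_gear) would be affirming the consequent — invalid.
So O(~stow_gear) is not derivable, and the apparent clash with O(stow_gear) does not arise.
A world satisfying every obligation exists (e.g. issue_warning=true, obtain_consent=false, pay_taxes=true, quarantine_license=true, raise_flag=false, reconcile_memo=false, reject_record=false, stand_down=true, stow_gear=true, verify_audit_trail=false, wear_ppe=true); no atom is both obligatory and forbidden, so the set is consistent.

Consistent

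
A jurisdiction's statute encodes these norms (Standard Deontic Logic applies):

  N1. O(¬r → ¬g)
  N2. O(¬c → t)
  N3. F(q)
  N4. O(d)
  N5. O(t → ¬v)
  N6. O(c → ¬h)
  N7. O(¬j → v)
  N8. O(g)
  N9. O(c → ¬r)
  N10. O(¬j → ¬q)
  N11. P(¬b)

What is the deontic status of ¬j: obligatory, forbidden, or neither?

Forbidden

Premise 8 gives O(g).
Premise 1, O(¬r → ¬g), contraposes to O(g → r); with O(g) we get O(r).
Premise 9 is O(c → ¬r); contrapositively O(r → ¬c). Since O(r) holds, K gives O(¬c).
Applying K to premise 2 (O(¬c → t)) and O(¬c) yields O(t).
With premise 5, O(t → ¬v), the K-axiom yields O(¬v).
Premise 7 is O(¬j → v); contrapositively O(¬v → j). Since O(¬v) holds, K gives O(j).
Premises 3, 4, 6, 10, 11 do not contribute to this derivation.
Thus O(j), which is F(¬j): ¬j is forbidden.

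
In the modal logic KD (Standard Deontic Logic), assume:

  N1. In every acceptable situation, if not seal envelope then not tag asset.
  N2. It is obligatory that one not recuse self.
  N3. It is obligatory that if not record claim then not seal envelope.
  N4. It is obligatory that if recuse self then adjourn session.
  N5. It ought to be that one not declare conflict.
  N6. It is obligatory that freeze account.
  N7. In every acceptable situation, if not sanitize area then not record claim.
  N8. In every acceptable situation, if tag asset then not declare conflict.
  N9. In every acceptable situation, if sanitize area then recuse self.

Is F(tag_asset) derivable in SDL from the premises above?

Premise 2 gives O(¬recuse_self).
Premise 9 is O(sanitize_area → recuse_self); contrapositively O(¬recuse_self → ¬sanitize_area). Since O(¬recuse_self) holds, K gives O(¬sanitize_area).
Premise 7 is O(¬sanitize_area → ¬record_claim); since O(¬sanitize_area), deontic closure gives O(¬record_claim).
With premise 3, O(¬record_claim → ¬seal_envelope), the K-axiom yields O(¬seal_envelope).
Premise 1 is O(¬seal_envelope → ¬tag_asset); since O(¬seal_envelope), deontic closure gives O(¬tag_asset).
Premises 4, 5, 6, 8 do not contribute to this derivation.
So O(¬tag_asset) holds, i.e. F(tag_asset). The claim follows.

Yes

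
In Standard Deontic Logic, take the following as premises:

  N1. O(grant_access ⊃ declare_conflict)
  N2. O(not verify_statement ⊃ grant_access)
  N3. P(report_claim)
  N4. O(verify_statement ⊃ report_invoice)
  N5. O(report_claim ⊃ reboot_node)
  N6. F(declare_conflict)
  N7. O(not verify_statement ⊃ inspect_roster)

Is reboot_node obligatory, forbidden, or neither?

Neither

Premise 5 is O(report_claim ⊃ reboot_node), but O(report_claim) is not derivable from the premises (the permission P(report_claim) asserts only not O(not report_claim), not O(report_claim)), so it does not yield O(reboot_node).
No premise or chain of K-axiom applications forces O(reboot_node), and none forces O(not reboot_node). So reboot_node is neither obligatory nor forbidden under these norms.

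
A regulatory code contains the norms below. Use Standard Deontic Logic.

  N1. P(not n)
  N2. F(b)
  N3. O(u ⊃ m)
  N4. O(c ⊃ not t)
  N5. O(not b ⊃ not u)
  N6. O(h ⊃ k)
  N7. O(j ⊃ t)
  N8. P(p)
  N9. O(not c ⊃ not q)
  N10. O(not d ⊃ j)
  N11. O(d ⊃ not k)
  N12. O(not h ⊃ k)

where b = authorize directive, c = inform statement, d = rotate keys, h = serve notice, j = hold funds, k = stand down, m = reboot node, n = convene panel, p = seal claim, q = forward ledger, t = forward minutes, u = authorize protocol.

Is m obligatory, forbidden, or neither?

Neither

Premise 3 is O(u ⊃ m), but O(u) is not derivable from the premises, so it does not yield O(m).
No premise or chain of K-axiom applications forces O(m), and none forces O(not m). So m is neither obligatory nor forbidden under these norms.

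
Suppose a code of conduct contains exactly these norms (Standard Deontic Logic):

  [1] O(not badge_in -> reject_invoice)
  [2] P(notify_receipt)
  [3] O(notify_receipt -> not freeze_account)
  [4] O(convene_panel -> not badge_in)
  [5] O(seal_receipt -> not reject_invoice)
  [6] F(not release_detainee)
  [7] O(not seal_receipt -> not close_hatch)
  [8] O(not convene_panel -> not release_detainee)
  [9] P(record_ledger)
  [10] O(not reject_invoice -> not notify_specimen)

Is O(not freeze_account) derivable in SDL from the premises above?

Premise 3 is O(notify_receipt -> not freeze_account), but O(notify_receipt) is not derivable from the premises (the permission P(notify_receipt) asserts only not O(not notify_receipt), not O(notify_receipt)), so it does not yield O(not freeze_account).
No other premise forces O(not freeze_account). An ideal world satisfying every premise can still have not freeze_account false, so O(not freeze_account) is not derivable.

No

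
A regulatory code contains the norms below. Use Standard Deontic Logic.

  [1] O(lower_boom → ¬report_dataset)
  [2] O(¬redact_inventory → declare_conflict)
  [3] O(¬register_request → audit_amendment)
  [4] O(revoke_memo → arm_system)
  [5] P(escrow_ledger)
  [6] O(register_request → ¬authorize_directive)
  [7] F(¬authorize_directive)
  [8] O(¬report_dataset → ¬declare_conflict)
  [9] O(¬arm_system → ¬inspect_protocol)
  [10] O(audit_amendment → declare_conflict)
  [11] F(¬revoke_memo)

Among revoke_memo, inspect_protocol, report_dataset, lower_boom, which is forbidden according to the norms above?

F(¬authorize_directive) at premise 7 means O(authorize_directive).
The contrapositive of premise 6 (O(register_request → ¬authorize_directive)) is O(authorize_directive → ¬register_request), and O(authorize_directive) is already established, so O(¬register_request).
Premise 3 is O(¬register_request → audit_amendment); since O(¬register_request), deontic closure gives O(audit_amendment).
With premise 10, O(audit_amendment → declare_conflict), the K-axiom yields O(declare_conflict).
The contrapositive of premise 8 (O(¬report_dataset → ¬declare_conflict)) is O(declare_conflict → report_dataset), and O(declare_conflict) is already established, so O(report_dataset).
Premise 1, O(lower_boom → ¬report_dataset), contraposes to O(report_dataset → ¬lower_boom); with O(report_dataset) we get O(¬lower_boom).
So O(¬lower_boom) holds, i.e. lower_boom is forbidden. None of the other listed options is forbidden under the premises.

lower_boom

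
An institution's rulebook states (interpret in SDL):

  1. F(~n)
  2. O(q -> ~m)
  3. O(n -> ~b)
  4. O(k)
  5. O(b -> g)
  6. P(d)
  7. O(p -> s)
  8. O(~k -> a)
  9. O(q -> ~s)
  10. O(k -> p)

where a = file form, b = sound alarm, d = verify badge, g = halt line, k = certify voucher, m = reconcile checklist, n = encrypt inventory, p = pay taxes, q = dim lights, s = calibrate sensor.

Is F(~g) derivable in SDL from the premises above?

No

Premise 5 is O(b -> g), but O(b) is not derivable from the premises, so it does not yield O(g).
No other premise forces O(g). An ideal world satisfying every premise can still have ~g true, so F(~g) is not derivable.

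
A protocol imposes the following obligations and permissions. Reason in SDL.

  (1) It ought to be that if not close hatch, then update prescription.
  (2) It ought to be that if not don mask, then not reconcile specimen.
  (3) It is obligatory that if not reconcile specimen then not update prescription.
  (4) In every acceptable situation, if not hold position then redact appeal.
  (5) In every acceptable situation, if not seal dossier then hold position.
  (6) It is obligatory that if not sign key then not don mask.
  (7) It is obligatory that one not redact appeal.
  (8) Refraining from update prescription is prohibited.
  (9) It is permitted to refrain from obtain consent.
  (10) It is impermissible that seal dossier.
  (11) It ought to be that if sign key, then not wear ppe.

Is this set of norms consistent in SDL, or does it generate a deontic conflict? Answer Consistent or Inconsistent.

Premise 4 is O(¬hold_position → redact_appeal), but O(¬hold_position) is not derivable from the premises, so it does not yield O(redact_appeal).
So O(redact_appeal) is not derivable, and the apparent clash with O(¬redact_appeal) does not arise.
A world satisfying every obligation exists (e.g. close_hatch=false, don_mask=true, hold_position=true, obtain_consent=false, reconcile_specimen=true, redact_appeal=false, seal_dossier=false, sign_key=true, update_prescription=true, wear_ppe=false); no atom is both obligatory and forbidden, so the set is consistent.

Consistent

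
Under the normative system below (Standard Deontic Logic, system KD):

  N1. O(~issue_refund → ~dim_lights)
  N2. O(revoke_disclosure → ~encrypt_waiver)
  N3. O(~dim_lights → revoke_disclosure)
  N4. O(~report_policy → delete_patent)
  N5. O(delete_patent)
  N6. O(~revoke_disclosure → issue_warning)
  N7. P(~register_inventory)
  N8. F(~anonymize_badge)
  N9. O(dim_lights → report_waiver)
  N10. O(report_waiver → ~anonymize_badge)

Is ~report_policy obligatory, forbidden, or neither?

Neither

Premise 4 is O(~report_policy → delete_patent); even if O(delete_patent) held, inferring O(~report_policy) would be affirming the consequent — invalid.
No premise or chain of K-axiom applications forces O(~report_policy), and none forces O(report_policy). So ~report_policy is neither obligatory nor forbidden under these norms.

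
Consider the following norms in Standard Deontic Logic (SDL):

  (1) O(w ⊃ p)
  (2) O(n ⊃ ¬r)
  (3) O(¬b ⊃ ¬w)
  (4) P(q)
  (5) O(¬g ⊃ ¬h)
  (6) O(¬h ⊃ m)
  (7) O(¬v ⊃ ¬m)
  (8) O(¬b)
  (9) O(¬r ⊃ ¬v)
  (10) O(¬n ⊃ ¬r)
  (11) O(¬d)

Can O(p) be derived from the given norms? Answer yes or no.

No

Premise 1 is O(w ⊃ p), but O(w) is not derivable from the premises, so it does not yield O(p).
No other premise forces O(p). An ideal world satisfying every premise can still have p false, so O(p) is not derivable.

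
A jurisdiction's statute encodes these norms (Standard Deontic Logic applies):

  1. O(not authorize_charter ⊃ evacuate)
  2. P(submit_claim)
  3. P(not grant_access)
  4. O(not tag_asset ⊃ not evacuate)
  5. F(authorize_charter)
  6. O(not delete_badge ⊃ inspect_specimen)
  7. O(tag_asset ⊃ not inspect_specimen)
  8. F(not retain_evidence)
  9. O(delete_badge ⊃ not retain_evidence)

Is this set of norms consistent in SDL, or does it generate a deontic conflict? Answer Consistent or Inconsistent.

Premise 8, F(not retain_evidence), is equivalent to O(retain_evidence).
Premise 9 is O(delete_badge ⊃ not retain_evidence); contrapositively O(retain_evidence ⊃ not delete_badge). Since O(retain_evidence) holds, K gives O(not delete_badge).
From O(not delete_badge) and premise 6, O(not delete_badge ⊃ inspect_specimen), we obtain O(inspect_specimen).
Premise 7, O(tag_asset ⊃ not inspect_specimen), contraposes to O(inspect_specimen ⊃ not tag_asset); with O(inspect_specimen) we get O(not tag_asset).
Applying K to premise 4 (O(not tag_asset ⊃ not evacuate)) and O(not tag_asset) yields O(not evacuate).
Premise 1, O(not authorize_charter ⊃ evacuate), contraposes to O(not evacuate ⊃ authorize_charter); with O(not evacuate) we get O(authorize_charter).
However, F(authorize_charter) at premise 5 amounts to O(not authorize_charter).
We now have both O(authorize_charter) and O(not authorize_charter) — authorize_charter is simultaneously obligatory and forbidden, violating the D-axiom.

Inconsistent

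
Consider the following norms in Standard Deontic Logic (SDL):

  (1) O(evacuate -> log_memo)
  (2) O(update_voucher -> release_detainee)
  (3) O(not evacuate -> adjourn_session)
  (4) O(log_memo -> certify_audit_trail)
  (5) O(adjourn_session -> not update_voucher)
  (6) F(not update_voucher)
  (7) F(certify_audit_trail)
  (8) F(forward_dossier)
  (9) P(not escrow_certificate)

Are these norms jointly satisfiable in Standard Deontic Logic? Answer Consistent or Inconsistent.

Premise 7 is F(certify_audit_trail), i.e. O(not certify_audit_trail).
Premise 4 is O(log_memo -> certify_audit_trail); contrapositively O(not certify_audit_trail -> not log_memo). Since O(not certify_audit_trail) holds, K gives O(not log_memo).
Premise 1, O(evacuate -> log_memo), contraposes to O(not log_memo -> not evacuate); with O(not log_memo) we get O(not evacuate).
With premise 3, O(not evacuate -> adjourn_session), the K-axiom yields O(adjourn_session).
With premise 5, O(adjourn_session -> not update_voucher), the K-axiom yields O(not update_voucher).
But premise 6, F(not update_voucher), means O(update_voucher).
We now have both O(not update_voucher) and O(update_voucher) — update_voucher is simultaneously obligatory and forbidden, violating the D-axiom.

Inconsistent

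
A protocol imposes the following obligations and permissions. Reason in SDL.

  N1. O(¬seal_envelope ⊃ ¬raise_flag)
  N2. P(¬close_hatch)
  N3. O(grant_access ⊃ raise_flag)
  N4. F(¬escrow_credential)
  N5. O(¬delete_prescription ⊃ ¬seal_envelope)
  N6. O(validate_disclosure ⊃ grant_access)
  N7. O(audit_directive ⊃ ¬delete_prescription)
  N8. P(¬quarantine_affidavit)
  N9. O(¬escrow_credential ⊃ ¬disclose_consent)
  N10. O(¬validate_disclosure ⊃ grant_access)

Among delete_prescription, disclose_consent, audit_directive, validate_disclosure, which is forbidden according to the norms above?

By case analysis on validate_disclosure: premise 6 gives O(validate_disclosure ⊃ grant_access) and premise 10 gives O(¬validate_disclosure ⊃ grant_access), so O(grant_access) either way.
With premise 3, O(grant_access ⊃ raise_flag), the K-axiom yields O(raise_flag).
Premise 1 is O(¬seal_envelope ⊃ ¬raise_flag); contrapositively O(raise_flag ⊃ seal_envelope). Since O(raise_flag) holds, K gives O(seal_envelope).
Premise 5, O(¬delete_prescription ⊃ ¬seal_envelope), contraposes to O(seal_envelope ⊃ delete_prescription); with O(seal_envelope) we get O(delete_prescription).
The contrapositive of premise 7 (O(audit_directive ⊃ ¬delete_prescription)) is O(delete_prescription ⊃ ¬audit_directive), and O(delete_prescription) is already established, so O(¬audit_directive).
So O(¬audit_directive) holds, i.e. audit_directive is forbidden. None of the other listed options is forbidden under the premises.

audit_directive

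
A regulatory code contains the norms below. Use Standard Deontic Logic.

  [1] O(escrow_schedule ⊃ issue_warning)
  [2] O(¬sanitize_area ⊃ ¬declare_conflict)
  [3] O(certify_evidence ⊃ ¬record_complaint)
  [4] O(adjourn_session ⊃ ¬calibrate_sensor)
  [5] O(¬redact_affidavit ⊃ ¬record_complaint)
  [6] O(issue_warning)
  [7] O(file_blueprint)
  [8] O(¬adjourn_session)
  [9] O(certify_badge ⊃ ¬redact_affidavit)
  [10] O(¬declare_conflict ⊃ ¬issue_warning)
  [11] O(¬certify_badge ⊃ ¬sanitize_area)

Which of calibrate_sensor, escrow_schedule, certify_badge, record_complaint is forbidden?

record_complaint

Premise 6 states O(issue_warning) outright.
Premise 10, O(¬declare_conflict ⊃ ¬issue_warning), contraposes to O(issue_warning ⊃ declare_conflict); with O(issue_warning) we get O(declare_conflict).
The contrapositive of premise 2 (O(¬sanitize_area ⊃ ¬declare_conflict)) is O(declare_conflict ⊃ sanitize_area), and O(declare_conflict) is already established, so O(sanitize_area).
Premise 11 is O(¬certify_badge ⊃ ¬sanitize_area); contrapositively O(sanitize_area ⊃ certify_badge). Since O(sanitize_area) holds, K gives O(certify_badge).
Premise 9 is O(certify_badge ⊃ ¬redact_affidavit); since O(certify_badge), deontic closure gives O(¬redact_affidavit).
Applying K to premise 5 (O(¬redact_affidavit ⊃ ¬record_complaint)) and O(¬redact_affidavit) yields O(¬record_complaint).
So O(¬record_complaint) holds, i.e. record_complaint is forbidden. None of the other listed options is forbidden under the premises.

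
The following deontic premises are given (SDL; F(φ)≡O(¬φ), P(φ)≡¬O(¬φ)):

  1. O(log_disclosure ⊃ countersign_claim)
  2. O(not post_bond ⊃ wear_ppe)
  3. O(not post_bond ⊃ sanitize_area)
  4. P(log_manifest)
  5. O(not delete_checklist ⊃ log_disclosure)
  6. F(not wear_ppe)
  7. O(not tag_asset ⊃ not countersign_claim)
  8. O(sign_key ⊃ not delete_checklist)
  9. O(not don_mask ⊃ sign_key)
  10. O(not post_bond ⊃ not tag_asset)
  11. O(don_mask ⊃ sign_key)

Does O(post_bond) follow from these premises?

Premises 11 and 9 cover both cases: O(don_mask ⊃ sign_key) and O(not don_mask ⊃ sign_key). Since don_mask ∨ not don_mask is a tautology, O(sign_key) follows.
Premise 8 is O(sign_key ⊃ not delete_checklist); since O(sign_key), deontic closure gives O(not delete_checklist).
With premise 5, O(not delete_checklist ⊃ log_disclosure), the K-axiom yields O(log_disclosure).
Premise 1 is O(log_disclosure ⊃ countersign_claim); since O(log_disclosure), deontic closure gives O(countersign_claim).
Premise 7 is O(not tag_asset ⊃ not countersign_claim); contrapositively O(countersign_claim ⊃ tag_asset). Since O(countersign_claim) holds, K gives O(tag_asset).
Premise 10 is O(not post_bond ⊃ not tag_asset); contrapositively O(tag_asset ⊃ post_bond). Since O(tag_asset) holds, K gives O(post_bond).
Premises 2, 3, 4, 6 do not contribute to this derivation.
So O(post_bond) follows.

Yes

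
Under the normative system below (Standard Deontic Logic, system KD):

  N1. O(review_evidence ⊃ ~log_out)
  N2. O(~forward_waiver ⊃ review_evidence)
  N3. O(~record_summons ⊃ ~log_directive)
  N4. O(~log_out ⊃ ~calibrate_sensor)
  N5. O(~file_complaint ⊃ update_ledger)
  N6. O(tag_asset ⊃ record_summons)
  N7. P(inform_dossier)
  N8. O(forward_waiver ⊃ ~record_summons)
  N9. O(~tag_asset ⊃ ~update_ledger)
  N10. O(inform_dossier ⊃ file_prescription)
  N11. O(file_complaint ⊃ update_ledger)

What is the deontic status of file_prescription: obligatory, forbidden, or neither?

Premise 10 is O(inform_dossier ⊃ file_prescription), but O(inform_dossier) is not derivable from the premises (the permission P(inform_dossier) asserts only ~O(~inform_dossier), not O(inform_dossier)), so it does not yield O(file_prescription).
No premise or chain of K-axiom applications forces O(file_prescription), and none forces O(~file_prescription). So file_prescription is neither obligatory nor forbidden under these norms.

Neither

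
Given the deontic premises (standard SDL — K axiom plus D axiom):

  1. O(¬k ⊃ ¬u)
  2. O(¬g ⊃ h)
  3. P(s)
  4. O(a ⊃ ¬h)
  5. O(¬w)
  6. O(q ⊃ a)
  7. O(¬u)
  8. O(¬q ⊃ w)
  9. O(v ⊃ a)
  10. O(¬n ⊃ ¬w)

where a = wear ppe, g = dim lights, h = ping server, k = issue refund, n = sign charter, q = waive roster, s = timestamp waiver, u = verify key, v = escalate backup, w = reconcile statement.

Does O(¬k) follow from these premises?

Premise 1 is O(¬k ⊃ ¬u); even if O(¬u) held, inferring O(¬k) would be affirming the consequent — invalid.
No other premise forces O(¬k). An ideal world satisfying every premise can still have ¬k false, so O(¬k) is not derivable.

No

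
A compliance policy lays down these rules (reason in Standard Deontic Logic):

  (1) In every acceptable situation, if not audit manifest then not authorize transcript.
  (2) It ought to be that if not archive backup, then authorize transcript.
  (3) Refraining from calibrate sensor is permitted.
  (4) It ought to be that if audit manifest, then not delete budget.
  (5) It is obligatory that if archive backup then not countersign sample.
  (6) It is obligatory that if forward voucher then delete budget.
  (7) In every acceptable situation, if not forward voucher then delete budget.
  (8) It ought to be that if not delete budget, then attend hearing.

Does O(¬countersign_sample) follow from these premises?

Yes

By case analysis on forward_voucher: premise 6 gives O(forward_voucher → delete_budget) and premise 7 gives O(¬forward_voucher → delete_budget), so O(delete_budget) either way.
The contrapositive of premise 4 (O(audit_manifest → ¬delete_budget)) is O(delete_budget → ¬audit_manifest), and O(delete_budget) is already established, so O(¬audit_manifest).
With premise 1, O(¬audit_manifest → ¬authorize_transcript), the K-axiom yields O(¬authorize_transcript).
Premise 2 is O(¬archive_backup → authorize_transcript); contrapositively O(¬authorize_transcript → archive_backup). Since O(¬authorize_transcript) holds, K gives O(archive_backup).
From O(archive_backup) and premise 5, O(archive_backup → ¬countersign_sample), we obtain O(¬countersign_sample).
Premises 3, 8 do not contribute to this derivation.
So O(¬countersign_sample) follows.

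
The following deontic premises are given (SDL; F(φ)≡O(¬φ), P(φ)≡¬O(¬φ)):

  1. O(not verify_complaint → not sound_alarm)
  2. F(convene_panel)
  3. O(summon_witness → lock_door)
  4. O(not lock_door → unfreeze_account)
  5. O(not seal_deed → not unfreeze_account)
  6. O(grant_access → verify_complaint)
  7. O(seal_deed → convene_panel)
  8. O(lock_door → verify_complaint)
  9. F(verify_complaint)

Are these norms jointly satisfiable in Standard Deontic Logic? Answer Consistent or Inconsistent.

Premise 2 is F(convene_panel), i.e. O(not convene_panel).
Premise 7 is O(seal_deed → convene_panel); contrapositively O(not convene_panel → not seal_deed). Since O(not convene_panel) holds, K gives O(not seal_deed).
From O(not seal_deed) and premise 5, O(not seal_deed → not unfreeze_account), we obtain O(not unfreeze_account).
Premise 4, O(not lock_door → unfreeze_account), contraposes to O(not unfreeze_account → lock_door); with O(not unfreeze_account) we get O(lock_door).
Premise 8 is O(lock_door → verify_complaint); since O(lock_door), deontic closure gives O(verify_complaint).
But premise 9, F(verify_complaint), means O(not verify_complaint).
We now have both O(verify_complaint) and O(not verify_complaint) — verify_complaint is simultaneously obligatory and forbidden, violating the D-axiom.

Inconsistent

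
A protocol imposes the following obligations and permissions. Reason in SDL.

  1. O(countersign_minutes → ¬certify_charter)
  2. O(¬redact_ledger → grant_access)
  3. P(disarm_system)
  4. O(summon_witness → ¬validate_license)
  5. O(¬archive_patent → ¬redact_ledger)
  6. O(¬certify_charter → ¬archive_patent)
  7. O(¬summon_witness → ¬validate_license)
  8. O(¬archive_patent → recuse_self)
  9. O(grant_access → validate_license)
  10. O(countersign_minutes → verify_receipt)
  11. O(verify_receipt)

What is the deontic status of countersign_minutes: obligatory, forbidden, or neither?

Premises 7 and 4 cover both cases: O(¬summon_witness → ¬validate_license) and O(summon_witness → ¬validate_license). Since ¬summon_witness ∨ summon_witness is a tautology, O(¬validate_license) follows.
The contrapositive of premise 9 (O(grant_access → validate_license)) is O(¬validate_license → ¬grant_access), and O(¬validate_license) is already established, so O(¬grant_access).
The contrapositive of premise 2 (O(¬redact_ledger → grant_access)) is O(¬grant_access → redact_ledger), and O(¬grant_access) is already established, so O(redact_ledger).
Premise 5, O(¬archive_patent → ¬redact_ledger), contraposes to O(redact_ledger → archive_patent); with O(redact_ledger) we get O(archive_patent).
The contrapositive of premise 6 (O(¬certify_charter → ¬archive_patent)) is O(archive_patent → certify_charter), and O(archive_patent) is already established, so O(certify_charter).
The contrapositive of premise 1 (O(countersign_minutes → ¬certify_charter)) is O(certify_charter → ¬countersign_minutes), and O(certify_charter) is already established, so O(¬countersign_minutes).
Premises 3, 8, 10, 11 do not contribute to this derivation.
Thus O(¬countersign_minutes), which is F(countersign_minutes): countersign_minutes is forbidden.

Forbidden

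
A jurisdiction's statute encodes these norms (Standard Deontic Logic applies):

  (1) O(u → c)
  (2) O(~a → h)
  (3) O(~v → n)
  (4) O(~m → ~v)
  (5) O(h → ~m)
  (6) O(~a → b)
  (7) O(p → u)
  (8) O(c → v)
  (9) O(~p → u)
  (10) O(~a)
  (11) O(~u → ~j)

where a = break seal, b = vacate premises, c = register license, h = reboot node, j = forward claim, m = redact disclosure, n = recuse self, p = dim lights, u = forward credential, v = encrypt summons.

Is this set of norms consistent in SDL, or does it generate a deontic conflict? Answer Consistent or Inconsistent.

By case analysis on p: premise 7 gives O(p → u) and premise 9 gives O(~p → u), so O(u) either way.
Premise 1 is O(u → c); since O(u), deontic closure gives O(c).
From O(c) and premise 8, O(c → v), we obtain O(v).
The contrapositive of premise 4 (O(~m → ~v)) is O(v → m), and O(v) is already established, so O(m).
The contrapositive of premise 5 (O(h → ~m)) is O(m → ~h), and O(m) is already established, so O(~h).
Premise 2, O(~a → h), contraposes to O(~h → a); with O(~h) we get O(a).
However, premise 10 gives O(~a).
We now have both O(a) and O(~a) — a is simultaneously obligatory and forbidden, violating the D-axiom.

Inconsistent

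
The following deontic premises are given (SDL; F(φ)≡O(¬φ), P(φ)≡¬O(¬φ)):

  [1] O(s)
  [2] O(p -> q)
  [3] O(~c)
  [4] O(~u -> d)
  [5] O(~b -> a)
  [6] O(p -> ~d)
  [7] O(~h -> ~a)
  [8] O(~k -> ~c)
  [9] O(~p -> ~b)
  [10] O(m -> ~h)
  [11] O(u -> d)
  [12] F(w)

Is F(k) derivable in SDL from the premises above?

No

Premise 8 is O(~k -> ~c); even if O(~c) held, inferring O(~k) would be affirming the consequent — invalid.
No other premise forces O(~k). An ideal world satisfying every premise can still have k true, so F(k) is not derivable.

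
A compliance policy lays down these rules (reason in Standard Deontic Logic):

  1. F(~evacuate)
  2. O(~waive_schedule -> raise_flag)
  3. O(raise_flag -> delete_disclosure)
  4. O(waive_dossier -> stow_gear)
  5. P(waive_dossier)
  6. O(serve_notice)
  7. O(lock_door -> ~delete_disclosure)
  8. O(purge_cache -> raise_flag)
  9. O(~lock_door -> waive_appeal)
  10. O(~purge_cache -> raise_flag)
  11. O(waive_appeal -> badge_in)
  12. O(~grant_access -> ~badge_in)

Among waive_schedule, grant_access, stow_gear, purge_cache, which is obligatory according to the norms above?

By case analysis on ~purge_cache: premise 10 gives O(~purge_cache -> raise_flag) and premise 8 gives O(purge_cache -> raise_flag), so O(raise_flag) either way.
From O(raise_flag) and premise 3, O(raise_flag -> delete_disclosure), we obtain O(delete_disclosure).
The contrapositive of premise 7 (O(lock_door -> ~delete_disclosure)) is O(delete_disclosure -> ~lock_door), and O(delete_disclosure) is already established, so O(~lock_door).
Premise 9 is O(~lock_door -> waive_appeal); since O(~lock_door), deontic closure gives O(waive_appeal).
Premise 11 is O(waive_appeal -> badge_in); since O(waive_appeal), deontic closure gives O(badge_in).
The contrapositive of premise 12 (O(~grant_access -> ~badge_in)) is O(badge_in -> grant_access), and O(badge_in) is already established, so O(grant_access).
So O(grant_access) holds — grant_access is obligatory. None of the other listed options is made obligatory by any chain of premises.

grant_access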